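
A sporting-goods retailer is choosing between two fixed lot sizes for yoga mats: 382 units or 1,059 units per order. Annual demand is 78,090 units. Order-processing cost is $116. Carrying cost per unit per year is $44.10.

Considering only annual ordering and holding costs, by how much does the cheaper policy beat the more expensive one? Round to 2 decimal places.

$231.58

Annual cost at Q: ordering D·S/Q plus holding Q·H/2.
TC(382) = (78,090/382)×116 + (382/2)×44.1 = $32,136.29
TC(1,059) = (78,090/1,059)×116 + (1,059/2)×44.1 = $31,904.72
Lots of 1,059 are cheaper by $231.58.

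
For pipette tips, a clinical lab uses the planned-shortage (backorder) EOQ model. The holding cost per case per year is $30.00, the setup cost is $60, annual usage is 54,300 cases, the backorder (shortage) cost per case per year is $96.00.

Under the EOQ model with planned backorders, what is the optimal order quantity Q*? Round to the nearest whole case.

Q* = √(2DS/H) · √((H + b)/b)
   = √(2 × 54,300 × 60 / 30) · √((30 + 96) / 96)
   = 466.047 × 1.1456 ≈ 533.92

534 cases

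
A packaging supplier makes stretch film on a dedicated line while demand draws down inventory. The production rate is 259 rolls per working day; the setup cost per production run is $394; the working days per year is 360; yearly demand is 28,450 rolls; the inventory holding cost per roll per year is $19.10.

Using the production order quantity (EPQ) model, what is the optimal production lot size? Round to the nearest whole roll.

Daily demand d = 28,450/360 = 79.028; p = 259; 1 − d/p = 0.69487
EPQ = √(2DS / (H(1 − d/p)))
    = √(2 × 28,450 × 394 / (19.1 × 0.69487)) ≈ 1,299.67

1,300 rolls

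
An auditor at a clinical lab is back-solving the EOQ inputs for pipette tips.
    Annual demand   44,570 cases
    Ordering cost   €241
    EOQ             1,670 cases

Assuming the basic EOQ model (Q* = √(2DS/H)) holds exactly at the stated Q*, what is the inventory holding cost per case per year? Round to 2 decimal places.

Since Q* = (2DS/H)^½, squaring gives Q*²·H = 2DS.
H = 2DS / Q² = 2 × 44,570 × 241 / 1,670² = 7.7029

€7.70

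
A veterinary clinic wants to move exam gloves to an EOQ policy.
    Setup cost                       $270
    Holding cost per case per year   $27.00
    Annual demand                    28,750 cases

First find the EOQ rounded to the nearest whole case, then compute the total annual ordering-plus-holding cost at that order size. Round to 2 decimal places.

$20,473.77

EOQ = √(2DS/H) = √(2 × 28,750 × 270 / 27)
    = √(575,000.00) ≈ 758.29 → Q = 758 cases
Orders/yr = 28,750/758 = 37.929; ordering cost = 37.929 × $270 = $10,240.77
Average inventory = 758/2 = 379; holding cost = 379 × $27 = $10,233.00
Total = $10,240.77 + $10,233.00 = $20,473.77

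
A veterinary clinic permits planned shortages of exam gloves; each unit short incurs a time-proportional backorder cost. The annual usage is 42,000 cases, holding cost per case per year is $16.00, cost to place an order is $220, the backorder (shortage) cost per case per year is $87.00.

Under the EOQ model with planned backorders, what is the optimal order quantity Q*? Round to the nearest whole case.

Basic EOQ = √(2·42,000·220/16) = 1,074.709
Backorder adjustment √((H+b)/b) = √((16+87)/87) = 1.0881
Q* = 1,074.709 × 1.0881 ≈ 1,169.36

1,169 cases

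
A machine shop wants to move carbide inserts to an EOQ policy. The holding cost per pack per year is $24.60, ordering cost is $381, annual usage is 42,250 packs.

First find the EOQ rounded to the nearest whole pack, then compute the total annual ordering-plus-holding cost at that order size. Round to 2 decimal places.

EOQ = √(2DS/H) = √(2 × 42,250 × 381 / 24.6)
    = √(1,308,719.51) ≈ 1,143.99 → Q = 1,144 packs
Ordering: D/Q × S = 42,250/1,144 × $381 = $14,071.02
Holding:  Q/2 × H = 1,144/2 × $24.6 = $14,071.20
Total = $14,071.02 + $14,071.20 = $28,142.22

$28,142.22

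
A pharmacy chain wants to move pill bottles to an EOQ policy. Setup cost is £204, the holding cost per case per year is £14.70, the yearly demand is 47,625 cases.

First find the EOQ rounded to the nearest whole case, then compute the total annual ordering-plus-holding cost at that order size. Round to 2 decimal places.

£16,900.76

2DS/H = 2·47,625·204/14.7 = 1,321,836.73
EOQ = √1,321,836.73 ≈ 1,149.71 → Q = 1,150 cases
Ordering: D/Q × S = 47,625/1,150 × £204 = £8,448.26
Holding:  Q/2 × H = 1,150/2 × £14.7 = £8,452.50
Total = £8,448.26 + £8,452.50 = £16,900.76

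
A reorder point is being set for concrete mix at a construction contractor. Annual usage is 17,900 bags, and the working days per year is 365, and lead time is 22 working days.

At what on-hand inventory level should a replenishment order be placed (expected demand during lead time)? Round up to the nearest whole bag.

1,079 bags

Daily demand d = 17,900 / 365 = 49.041 bags/day
Demand during lead time = 49.041 × 22 = 1,078.90
Reorder point = 1,078.90 → round up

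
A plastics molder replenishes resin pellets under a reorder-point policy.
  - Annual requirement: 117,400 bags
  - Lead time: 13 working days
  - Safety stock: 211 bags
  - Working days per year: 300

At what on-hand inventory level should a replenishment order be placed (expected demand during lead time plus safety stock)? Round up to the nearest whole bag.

5,299 bags

Daily demand d = 117,400 / 300 = 391.333 bags/day
Demand during lead time = 391.333 × 13 = 5,087.33
Reorder point = 5,087.33 + 211 = 5,298.33 → round up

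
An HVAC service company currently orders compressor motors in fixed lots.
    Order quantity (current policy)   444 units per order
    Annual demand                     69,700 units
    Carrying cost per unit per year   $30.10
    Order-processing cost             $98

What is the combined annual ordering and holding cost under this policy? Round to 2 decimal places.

$22,066.43

Annual ordering cost = (D/Q)·S = (69,700/444) × 98 = $15,384.23
Annual holding cost  = (Q/2)·H = (444/2) × 30.1 = $6,682.20
Total = $15,384.23 + $6,682.20 = $22,066.43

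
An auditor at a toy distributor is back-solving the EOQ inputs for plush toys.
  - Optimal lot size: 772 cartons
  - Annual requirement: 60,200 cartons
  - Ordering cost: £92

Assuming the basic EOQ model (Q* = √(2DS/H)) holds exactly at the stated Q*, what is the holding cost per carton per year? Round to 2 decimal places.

From Q* = √(2DS/H) ⇒ Q*² = 2DS/H.
H = 2DS / Q² = 2 × 60,200 × 92 / 772² = 18.5857

£18.59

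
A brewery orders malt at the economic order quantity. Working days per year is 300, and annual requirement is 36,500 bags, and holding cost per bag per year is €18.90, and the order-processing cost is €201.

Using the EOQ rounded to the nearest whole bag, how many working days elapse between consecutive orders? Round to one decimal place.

7.2 days

Q* = √(2·D·S / H) = √(2·36,500·201 / 18.9) = √776,349.2 ≈ 881.11 → Q = 881 bags
Days between orders = 300 / (D/Q) = 300 / 41.430 ≈ 7.241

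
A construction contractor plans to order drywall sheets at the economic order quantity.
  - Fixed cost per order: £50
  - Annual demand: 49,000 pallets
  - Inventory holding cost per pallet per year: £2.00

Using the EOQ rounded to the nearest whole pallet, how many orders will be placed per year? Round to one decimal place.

Q* = √(2·D·S / H) = √(2·49,000·50 / 2) = √2,450,000.0 ≈ 1,565.25 → Q = 1,565
N = D/Q = 49,000/1,565 ≈ 31.310 orders/yr

31.3 orders per year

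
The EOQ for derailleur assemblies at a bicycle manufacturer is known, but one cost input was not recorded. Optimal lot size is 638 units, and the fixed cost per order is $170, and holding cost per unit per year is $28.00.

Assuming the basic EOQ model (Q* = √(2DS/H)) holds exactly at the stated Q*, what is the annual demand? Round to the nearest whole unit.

Since Q* = (2DS/H)^½, squaring gives Q*²·H = 2DS.
D = Q²H / (2S) = 638² × 28 / (2 × 170) = 33,521.27

33,521 units per year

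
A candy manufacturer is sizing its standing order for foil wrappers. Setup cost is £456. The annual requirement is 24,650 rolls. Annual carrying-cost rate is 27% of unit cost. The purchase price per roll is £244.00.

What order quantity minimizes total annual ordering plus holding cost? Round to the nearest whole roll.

584 rolls

Holding cost per roll per year: H = 27% × £244 = £65.8800
Q* = √(2·D·S / H) = √(2·24,650·456 / 65.88) = √341,238.6 ≈ 584.16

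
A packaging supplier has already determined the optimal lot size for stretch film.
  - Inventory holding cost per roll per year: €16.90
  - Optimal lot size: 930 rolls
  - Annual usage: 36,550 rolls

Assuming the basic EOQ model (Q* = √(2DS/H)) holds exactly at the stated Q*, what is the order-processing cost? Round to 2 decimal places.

Since Q* = (2DS/H)^½, squaring gives Q*²·H = 2DS.
S = Q²H / (2D) = 930² × 16.9 / (2 × 36,550) = 199.9564

€199.96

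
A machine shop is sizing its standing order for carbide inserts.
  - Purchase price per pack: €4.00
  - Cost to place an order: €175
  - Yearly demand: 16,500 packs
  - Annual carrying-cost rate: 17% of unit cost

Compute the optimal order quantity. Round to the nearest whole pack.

Carrying cost H = €4 × 17% = €0.6800/pack/yr
EOQ = √(2DS/H) = √(2 × 16,500 × 175 / 0.68)
    = √(8,492,647.06) ≈ 2,914.21

2,914 packs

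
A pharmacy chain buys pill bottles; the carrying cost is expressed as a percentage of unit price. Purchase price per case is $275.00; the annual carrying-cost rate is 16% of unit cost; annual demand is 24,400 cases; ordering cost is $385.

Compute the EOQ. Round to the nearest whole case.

Carrying cost H = $275 × 16% = $44.0000/case/yr
2DS/H = 2·24,400·385/44 = 427,000.00
EOQ = √427,000.00 ≈ 653.45

653 cases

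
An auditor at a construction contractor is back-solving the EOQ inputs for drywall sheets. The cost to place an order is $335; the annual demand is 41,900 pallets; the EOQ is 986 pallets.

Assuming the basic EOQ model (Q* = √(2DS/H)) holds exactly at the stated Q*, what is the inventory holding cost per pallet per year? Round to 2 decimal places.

Since Q* = (2DS/H)^½, squaring gives Q*²·H = 2DS.
H = 2DS / Q² = 2 × 41,900 × 335 / 986² = 28.8759

$28.88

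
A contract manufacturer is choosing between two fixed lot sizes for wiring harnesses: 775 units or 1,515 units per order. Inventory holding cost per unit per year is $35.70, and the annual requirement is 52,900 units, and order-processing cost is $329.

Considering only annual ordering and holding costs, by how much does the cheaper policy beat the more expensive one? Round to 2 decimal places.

Annual cost at Q: ordering D·S/Q plus holding Q·H/2.
TC(775) = (52,900/775)×329 + (775/2)×35.7 = $36,290.65
TC(1,515) = (52,900/1,515)×329 + (1,515/2)×35.7 = $38,530.60
Lots of 775 are cheaper by $2,239.95.

$2,239.95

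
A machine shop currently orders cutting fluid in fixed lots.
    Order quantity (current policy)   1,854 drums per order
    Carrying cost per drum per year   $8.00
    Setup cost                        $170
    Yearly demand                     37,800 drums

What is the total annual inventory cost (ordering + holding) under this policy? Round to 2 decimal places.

$10,882.02

Ordering: D/Q × S = 37,800/1,854 × $170 = $3,466.02
Holding:  Q/2 × H = 1,854/2 × $8 = $7,416.00
Total = $3,466.02 + $7,416.00 = $10,882.02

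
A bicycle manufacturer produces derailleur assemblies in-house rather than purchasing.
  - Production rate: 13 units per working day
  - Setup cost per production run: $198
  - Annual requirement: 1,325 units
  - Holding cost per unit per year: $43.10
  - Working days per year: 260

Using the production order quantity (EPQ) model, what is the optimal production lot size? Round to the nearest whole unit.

142 units

d = 1,325/260 = 5.0962 units/day;  effective holding cost H(1 − d/p) = 43.1·(1 − 5.0962/13) = 26.20429
Q* = √(2DS / H_eff) = √(2·1,325·198 / 26.20429) ≈ 141.50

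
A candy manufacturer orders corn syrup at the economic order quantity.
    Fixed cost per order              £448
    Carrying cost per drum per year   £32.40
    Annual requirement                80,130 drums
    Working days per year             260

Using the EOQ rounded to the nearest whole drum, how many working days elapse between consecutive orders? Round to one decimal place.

Q* = √(2·D·S / H) = √(2·80,130·448 / 32.4) = √2,215,940.7 ≈ 1,488.60 → Q = 1,489 drums
Days between orders = 260 / (D/Q) = 260 / 53.815 ≈ 4.831

4.8 days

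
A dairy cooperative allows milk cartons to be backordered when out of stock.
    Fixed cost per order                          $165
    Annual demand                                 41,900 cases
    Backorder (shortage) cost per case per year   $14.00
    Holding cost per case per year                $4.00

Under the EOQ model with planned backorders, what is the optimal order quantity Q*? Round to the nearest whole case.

2,108 cases

Q* = √(2DS/H) · √((H + b)/b)
   = √(2 × 41,900 × 165 / 4) · √((4 + 14) / 14)
   = 1,859.234 × 1.1339 ≈ 2,108.17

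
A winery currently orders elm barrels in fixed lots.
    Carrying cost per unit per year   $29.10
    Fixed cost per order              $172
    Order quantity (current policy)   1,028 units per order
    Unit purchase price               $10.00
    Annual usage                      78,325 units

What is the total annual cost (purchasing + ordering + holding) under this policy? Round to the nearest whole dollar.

Ordering: D/Q × S = 78,325/1,028 × $172 = $13,104.96
Holding:  Q/2 × H = 1,028/2 × $29.1 = $14,957.40
Purchase cost = D·C = 78,325 × 10 = $783,250.00
Total = $13,104.96 + $14,957.40 + $783,250.00 = $811,312.36

$811,312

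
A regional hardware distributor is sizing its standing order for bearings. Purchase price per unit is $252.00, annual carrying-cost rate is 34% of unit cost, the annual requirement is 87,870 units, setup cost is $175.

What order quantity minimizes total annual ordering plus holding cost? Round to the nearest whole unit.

599 units

Holding cost per unit per year: H = 34% × $252 = $85.6800
Q* = √(2·D·S / H) = √(2·87,870·175 / 85.68) = √358,946.1 ≈ 599.12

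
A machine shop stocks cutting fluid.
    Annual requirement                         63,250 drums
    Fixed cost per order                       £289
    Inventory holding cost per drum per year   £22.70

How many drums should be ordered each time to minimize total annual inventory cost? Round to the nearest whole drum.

Optimal lot size Q* = (2 × 63,250 × £289 / £22.7)^½ ≈ 1,269.06

1,269 drums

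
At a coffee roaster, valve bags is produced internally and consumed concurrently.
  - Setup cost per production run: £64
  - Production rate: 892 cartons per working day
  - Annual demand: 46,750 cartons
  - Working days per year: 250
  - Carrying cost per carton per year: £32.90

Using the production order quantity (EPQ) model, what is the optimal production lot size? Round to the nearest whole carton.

480 cartons

d = 46,750/250 = 187.0000 cartons/day;  effective holding cost H(1 − d/p) = 32.9·(1 − 187.0000/892) = 26.00280
Q* = √(2DS / H_eff) = √(2·46,750·64 / 26.00280) ≈ 479.72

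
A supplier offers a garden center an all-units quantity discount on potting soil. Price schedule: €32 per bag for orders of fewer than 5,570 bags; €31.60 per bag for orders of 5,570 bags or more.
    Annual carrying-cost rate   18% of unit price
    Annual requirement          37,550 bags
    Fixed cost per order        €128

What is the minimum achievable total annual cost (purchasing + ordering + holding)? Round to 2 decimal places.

H₁ = 18%×€32 = €5.7600;  H₂ = 18%×€31.60 = €5.6880
EOQ₁ = √(2×37,550×128/5.7600) = 1,291.85  (< 5,570, feasible at tier 1)
EOQ₂ = √(2×37,550×128/5.6880) = 1,300.01  (< 5,570 → use Q = 5,570 at tier-2 price)
TC(tier 1 (EOQ₁), Q≈1,291.9) = €1,209,041.08
TC(tier 2, Q≈5,570.0) = €1,203,283.99
Minimum at tier 2: €1,203,283.99

€1,203,283.99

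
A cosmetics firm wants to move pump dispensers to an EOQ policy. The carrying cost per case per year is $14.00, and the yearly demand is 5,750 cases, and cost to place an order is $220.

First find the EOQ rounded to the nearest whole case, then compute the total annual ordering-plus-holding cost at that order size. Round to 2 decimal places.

$5,951.47

EOQ = √(2DS/H) = √(2 × 5,750 × 220 / 14)
    = √(180,714.29) ≈ 425.11 → Q = 425 cases
Orders/yr = 5,750/425 = 13.529; ordering cost = 13.529 × $220 = $2,976.47
Average inventory = 425/2 = 212.5; holding cost = 212.5 × $14 = $2,975.00
Total = $2,976.47 + $2,975.00 = $5,951.47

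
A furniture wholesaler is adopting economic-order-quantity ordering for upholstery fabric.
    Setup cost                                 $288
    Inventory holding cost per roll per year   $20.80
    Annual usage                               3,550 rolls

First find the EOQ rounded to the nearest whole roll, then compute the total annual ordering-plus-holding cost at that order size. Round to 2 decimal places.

$6,521.65

EOQ = √(2DS/H) = √(2 × 3,550 × 288 / 20.8)
    = √(98,307.69) ≈ 313.54 → Q = 314 rolls
Ordering: D/Q × S = 3,550/314 × $288 = $3,256.05
Holding:  Q/2 × H = 314/2 × $20.8 = $3,265.60
Total = $3,256.05 + $3,265.60 = $6,521.65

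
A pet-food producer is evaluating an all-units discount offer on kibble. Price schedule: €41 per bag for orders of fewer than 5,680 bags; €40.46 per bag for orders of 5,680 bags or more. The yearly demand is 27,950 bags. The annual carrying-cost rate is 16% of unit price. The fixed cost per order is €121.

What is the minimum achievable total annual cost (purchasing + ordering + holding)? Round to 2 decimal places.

H₁ = 16%×€41 = €6.5600;  H₂ = 16%×€40.46 = €6.4736
EOQ₁ = √(2×27,950×121/6.5600) = 1,015.42  (< 5,680, feasible at tier 1)
EOQ₂ = √(2×27,950×121/6.4736) = 1,022.18  (< 5,680 → use Q = 5,680 at tier-2 price)
TC(tier 1 (EOQ₁), Q≈1,015.4) = €1,152,611.17
TC(tier 2, Q≈5,680.0) = €1,149,837.44
Minimum at tier 2: €1,149,837.44

€1,149,837.44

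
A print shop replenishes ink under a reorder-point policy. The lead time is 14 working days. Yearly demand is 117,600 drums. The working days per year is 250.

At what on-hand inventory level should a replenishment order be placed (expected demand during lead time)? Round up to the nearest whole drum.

Daily demand d = 117,600 / 250 = 470.400 drums/day
Demand during lead time = 470.400 × 14 = 6,585.60
Reorder point = 6,585.60 → round up

6,586 drums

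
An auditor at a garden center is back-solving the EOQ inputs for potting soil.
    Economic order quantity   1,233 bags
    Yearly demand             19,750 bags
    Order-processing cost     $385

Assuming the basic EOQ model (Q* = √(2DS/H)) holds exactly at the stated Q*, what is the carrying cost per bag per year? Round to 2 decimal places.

$10.00

From Q* = √(2DS/H) ⇒ Q*² = 2DS/H.
H = 2DS / Q² = 2 × 19,750 × 385 / 1,233² = 10.0030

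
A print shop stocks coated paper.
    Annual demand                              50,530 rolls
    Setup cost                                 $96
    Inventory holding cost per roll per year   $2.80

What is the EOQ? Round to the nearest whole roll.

1,861 rolls

2DS/H = 2·50,530·96/2.8 = 3,464,914.29
EOQ = √3,464,914.29 ≈ 1,861.43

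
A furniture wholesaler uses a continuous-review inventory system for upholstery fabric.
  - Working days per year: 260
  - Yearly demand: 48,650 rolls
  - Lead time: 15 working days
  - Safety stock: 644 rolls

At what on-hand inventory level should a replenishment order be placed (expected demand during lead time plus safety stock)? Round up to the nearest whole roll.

Daily demand d = 48,650 / 260 = 187.115 rolls/day
Demand during lead time = 187.115 × 15 = 2,806.73
Reorder point = 2,806.73 + 644 = 3,450.73 → round up

3,451 rolls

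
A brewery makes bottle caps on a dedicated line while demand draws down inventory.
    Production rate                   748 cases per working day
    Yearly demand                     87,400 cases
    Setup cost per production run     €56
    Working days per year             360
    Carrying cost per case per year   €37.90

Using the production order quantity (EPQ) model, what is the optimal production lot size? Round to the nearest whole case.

618 cases

d = 87,400/360 = 242.7778 cases/day;  effective holding cost H(1 − d/p) = 37.9·(1 − 242.7778/748) = 25.59883
Q* = √(2DS / H_eff) = √(2·87,400·56 / 25.59883) ≈ 618.38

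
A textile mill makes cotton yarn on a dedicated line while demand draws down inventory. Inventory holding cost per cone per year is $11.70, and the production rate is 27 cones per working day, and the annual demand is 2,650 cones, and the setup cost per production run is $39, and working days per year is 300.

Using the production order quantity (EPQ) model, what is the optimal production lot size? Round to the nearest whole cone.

d = 2,650/300 = 8.8333 cones/day;  effective holding cost H(1 − d/p) = 11.7·(1 − 8.8333/27) = 7.87222
Q* = √(2DS / H_eff) = √(2·2,650·39 / 7.87222) ≈ 162.04

162 cones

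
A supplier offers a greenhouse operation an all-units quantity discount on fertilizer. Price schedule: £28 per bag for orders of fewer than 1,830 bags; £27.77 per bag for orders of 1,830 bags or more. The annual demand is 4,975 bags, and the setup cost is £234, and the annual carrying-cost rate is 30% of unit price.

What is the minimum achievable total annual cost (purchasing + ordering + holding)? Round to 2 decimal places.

£143,722.41

H₁ = 30%×£28 = £8.4000;  H₂ = 30%×£27.77 = £8.3310
EOQ₁ = √(2×4,975×234/8.4000) = 526.48  (< 1,830, feasible at tier 1)
EOQ₂ = √(2×4,975×234/8.3310) = 528.65  (< 1,830 → use Q = 1,830 at tier-2 price)
TC(tier 1 (EOQ₁), Q≈526.5) = £143,722.41
TC(tier 2, Q≈1,830.0) = £146,414.76
Minimum at tier 1 (EOQ₁): £143,722.41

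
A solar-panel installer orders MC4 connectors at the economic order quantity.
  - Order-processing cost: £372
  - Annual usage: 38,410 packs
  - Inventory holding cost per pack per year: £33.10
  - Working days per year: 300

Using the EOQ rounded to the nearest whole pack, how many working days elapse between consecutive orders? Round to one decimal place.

7.3 days

2DS/H = 2·38,410·372/33.1 = 863,354.68
EOQ = √863,354.68 ≈ 929.17 → Q = 929 packs
T = Q/D × 300 days = 929/38,410 × 300 = 7.256 days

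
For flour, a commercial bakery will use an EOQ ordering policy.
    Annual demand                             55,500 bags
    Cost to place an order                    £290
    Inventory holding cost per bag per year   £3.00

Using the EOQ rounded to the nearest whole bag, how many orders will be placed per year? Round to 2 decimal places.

2DS/H = 2·55,500·290/3 = 10,730,000.00
EOQ = √10,730,000.00 ≈ 3,275.67 → Q = 3,276
Orders per year = D/Q = 55,500 / 3,276 = 16.941

16.94 orders per year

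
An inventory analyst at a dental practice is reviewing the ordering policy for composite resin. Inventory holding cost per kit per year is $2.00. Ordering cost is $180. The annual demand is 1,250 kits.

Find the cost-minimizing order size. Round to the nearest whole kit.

474 kits

EOQ = √(2DS/H) = √(2 × 1,250 × 180 / 2)
    = √(225,000.00) ≈ 474.34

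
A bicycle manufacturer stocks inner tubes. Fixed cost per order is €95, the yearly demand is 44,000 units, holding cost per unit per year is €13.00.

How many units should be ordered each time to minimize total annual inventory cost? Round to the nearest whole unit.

802 units

Optimal lot size Q* = (2 × 44,000 × €95 / €13)^½ ≈ 801.92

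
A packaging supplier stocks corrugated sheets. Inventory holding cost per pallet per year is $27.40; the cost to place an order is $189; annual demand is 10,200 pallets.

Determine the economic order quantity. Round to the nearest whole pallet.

375 pallets

Optimal lot size Q* = (2 × 10,200 × $189 / $27.4)^½ ≈ 375.12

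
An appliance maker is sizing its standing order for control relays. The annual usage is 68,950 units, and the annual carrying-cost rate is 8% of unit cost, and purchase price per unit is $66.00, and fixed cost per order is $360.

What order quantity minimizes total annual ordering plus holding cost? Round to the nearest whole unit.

3,066 units

H = i·C = 0.08 × $66 = $5.2800 per unit-year
2DS/H = 2·68,950·360/5.28 = 9,402,272.73
EOQ = √9,402,272.73 ≈ 3,066.31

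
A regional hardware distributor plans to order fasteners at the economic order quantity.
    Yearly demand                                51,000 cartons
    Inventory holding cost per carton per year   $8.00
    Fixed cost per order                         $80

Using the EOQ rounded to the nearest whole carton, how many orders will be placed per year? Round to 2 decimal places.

50.50 orders per year

2DS/H = 2·51,000·80/8 = 1,020,000.00
EOQ = √1,020,000.00 ≈ 1,009.95 → Q = 1,010
Orders per year = D/Q = 51,000 / 1,010 = 50.495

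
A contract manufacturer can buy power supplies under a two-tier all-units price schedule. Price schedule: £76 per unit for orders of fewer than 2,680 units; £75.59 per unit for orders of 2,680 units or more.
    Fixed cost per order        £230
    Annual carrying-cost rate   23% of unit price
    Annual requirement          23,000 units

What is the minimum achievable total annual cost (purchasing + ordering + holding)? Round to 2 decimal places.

H₁ = 23%×£76 = £17.4800;  H₂ = 23%×£75.59 = £17.3857
EOQ₁ = √(2×23,000×230/17.4800) = 777.99  (< 2,680, feasible at tier 1)
EOQ₂ = √(2×23,000×230/17.3857) = 780.09  (< 2,680 → use Q = 2,680 at tier-2 price)
TC(tier 1 (EOQ₁), Q≈778.0) = £1,761,599.21
TC(tier 2, Q≈2,680.0) = £1,763,840.72
Minimum at tier 1 (EOQ₁): £1,761,599.21

£1,761,599.21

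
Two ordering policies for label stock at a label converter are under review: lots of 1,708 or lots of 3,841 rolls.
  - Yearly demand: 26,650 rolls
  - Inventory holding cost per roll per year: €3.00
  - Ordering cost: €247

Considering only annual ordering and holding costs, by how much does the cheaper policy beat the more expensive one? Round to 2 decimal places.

TC(Q) = (D/Q)S + (Q/2)H
TC(1,708) = (26,650/1,708)×247 + (1,708/2)×3 = €6,415.95
TC(3,841) = (26,650/3,841)×247 + (3,841/2)×3 = €7,475.26
Cheaper: Q = 1,708.  Difference = €1,059.31

€1,059.31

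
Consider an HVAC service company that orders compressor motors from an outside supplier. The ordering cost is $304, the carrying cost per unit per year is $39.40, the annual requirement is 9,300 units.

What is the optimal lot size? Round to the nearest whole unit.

379 units

Optimal lot size Q* = (2 × 9,300 × $304 / $39.4)^½ ≈ 378.83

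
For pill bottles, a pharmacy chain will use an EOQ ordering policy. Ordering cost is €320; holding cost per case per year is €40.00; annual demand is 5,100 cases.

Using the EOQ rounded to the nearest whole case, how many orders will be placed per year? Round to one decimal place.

17.8 orders per year

Q* = √(2·D·S / H) = √(2·5,100·320 / 40) = √81,600.0 ≈ 285.66 → Q = 286
Orders per year = D/Q = 5,100 / 286 = 17.832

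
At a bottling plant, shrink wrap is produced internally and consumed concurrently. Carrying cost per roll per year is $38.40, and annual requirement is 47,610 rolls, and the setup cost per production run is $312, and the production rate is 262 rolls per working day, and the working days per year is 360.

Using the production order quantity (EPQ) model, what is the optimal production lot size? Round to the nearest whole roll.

1,250 rolls

d = 47,610/360 = 132.2500 rolls/day;  effective holding cost H(1 − d/p) = 38.4·(1 − 132.2500/262) = 19.01679
Q* = √(2DS / H_eff) = √(2·47,610·312 / 19.01679) ≈ 1,249.89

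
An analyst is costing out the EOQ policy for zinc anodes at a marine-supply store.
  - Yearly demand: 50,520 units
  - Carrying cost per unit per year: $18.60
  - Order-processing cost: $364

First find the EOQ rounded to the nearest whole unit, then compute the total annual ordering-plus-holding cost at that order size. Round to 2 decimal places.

2DS/H = 2·50,520·364/18.6 = 1,977,341.94
EOQ = √1,977,341.94 ≈ 1,406.18 → Q = 1,406 units
Orders/yr = 50,520/1,406 = 35.932; ordering cost = 35.932 × $364 = $13,079.15
Average inventory = 1,406/2 = 703; holding cost = 703 × $18.6 = $13,075.80
Total = $13,079.15 + $13,075.80 = $26,154.95

$26,154.95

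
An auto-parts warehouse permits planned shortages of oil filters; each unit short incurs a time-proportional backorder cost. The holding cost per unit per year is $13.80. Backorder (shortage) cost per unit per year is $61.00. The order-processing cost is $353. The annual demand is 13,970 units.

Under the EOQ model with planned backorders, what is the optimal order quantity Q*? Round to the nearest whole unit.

936 units

Q* = √(2DS/H) · √((H + b)/b)
   = √(2 × 13,970 × 353 / 13.8) · √((13.8 + 61) / 61)
   = 845.398 × 1.1074 ≈ 936.15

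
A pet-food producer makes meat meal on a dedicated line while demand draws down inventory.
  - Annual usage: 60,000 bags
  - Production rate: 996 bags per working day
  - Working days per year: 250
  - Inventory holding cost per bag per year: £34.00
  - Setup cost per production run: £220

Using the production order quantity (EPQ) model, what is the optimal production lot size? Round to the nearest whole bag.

Daily demand d = 60,000/250 = 240.000; p = 996; 1 − d/p = 0.75904
EPQ = √(2DS / (H(1 − d/p)))
    = √(2 × 60,000 × 220 / (34 × 0.75904)) ≈ 1,011.42

1,011 bags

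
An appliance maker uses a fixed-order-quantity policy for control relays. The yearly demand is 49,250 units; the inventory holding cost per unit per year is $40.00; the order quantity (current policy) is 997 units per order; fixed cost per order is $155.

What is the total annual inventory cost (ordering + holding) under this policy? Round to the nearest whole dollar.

Ordering: D/Q × S = 49,250/997 × $155 = $7,656.72
Holding:  Q/2 × H = 997/2 × $40 = $19,940.00
Total = $7,656.72 + $19,940.00 = $27,596.72

$27,597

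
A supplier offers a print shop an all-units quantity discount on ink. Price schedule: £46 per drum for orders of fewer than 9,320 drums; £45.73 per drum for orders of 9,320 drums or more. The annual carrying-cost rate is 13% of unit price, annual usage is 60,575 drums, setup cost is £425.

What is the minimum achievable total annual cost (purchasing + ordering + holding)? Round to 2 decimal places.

H₁ = 13%×£46 = £5.9800;  H₂ = 13%×£45.73 = £5.9449
EOQ₁ = √(2×60,575×425/5.9800) = 2,934.31  (< 9,320, feasible at tier 1)
EOQ₂ = √(2×60,575×425/5.9449) = 2,942.96  (< 9,320 → use Q = 9,320 at tier-2 price)
TC(tier 1 (EOQ₁), Q≈2,934.3) = £2,803,997.16
TC(tier 2, Q≈9,320.0) = £2,800,560.26
Minimum at tier 2: £2,800,560.26

£2,800,560.26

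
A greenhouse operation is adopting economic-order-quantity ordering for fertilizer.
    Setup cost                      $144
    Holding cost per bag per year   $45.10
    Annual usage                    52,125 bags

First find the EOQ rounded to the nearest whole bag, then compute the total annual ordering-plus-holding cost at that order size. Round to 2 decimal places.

$26,020.02

Optimal lot size Q* = (2 × 52,125 × $144 / $45.1)^½ ≈ 576.94 → Q = 577 bags
Orders/yr = 52,125/577 = 90.338; ordering cost = 90.338 × $144 = $13,008.67
Average inventory = 577/2 = 288.5; holding cost = 288.5 × $45.1 = $13,011.35
Total = $13,008.67 + $13,011.35 = $26,020.02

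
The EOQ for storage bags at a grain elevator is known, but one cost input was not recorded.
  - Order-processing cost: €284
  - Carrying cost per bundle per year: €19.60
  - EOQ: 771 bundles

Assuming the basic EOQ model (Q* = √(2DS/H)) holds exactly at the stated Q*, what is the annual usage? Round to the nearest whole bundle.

Since Q* = (2DS/H)^½, squaring gives Q*²·H = 2DS.
D = Q²H / (2S) = 771² × 19.6 / (2 × 284) = 20,512.40

20,512 bundles per year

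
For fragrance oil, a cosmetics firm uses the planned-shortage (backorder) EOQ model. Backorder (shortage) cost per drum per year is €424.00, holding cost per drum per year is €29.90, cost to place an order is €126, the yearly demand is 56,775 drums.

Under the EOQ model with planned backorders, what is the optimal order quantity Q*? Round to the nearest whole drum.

716 drums

Basic EOQ = √(2·56,775·126/29.9) = 691.741
Backorder adjustment √((H+b)/b) = √((29.9+424)/424) = 1.0347
Q* = 691.741 × 1.0347 ≈ 715.72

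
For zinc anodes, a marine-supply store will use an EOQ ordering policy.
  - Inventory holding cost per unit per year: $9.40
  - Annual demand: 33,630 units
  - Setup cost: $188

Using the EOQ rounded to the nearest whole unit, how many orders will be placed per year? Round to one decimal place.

2DS/H = 2·33,630·188/9.4 = 1,345,200.00
EOQ = √1,345,200.00 ≈ 1,159.83 → Q = 1,160
N = D/Q = 33,630/1,160 ≈ 28.991 orders/yr

29.0 orders per year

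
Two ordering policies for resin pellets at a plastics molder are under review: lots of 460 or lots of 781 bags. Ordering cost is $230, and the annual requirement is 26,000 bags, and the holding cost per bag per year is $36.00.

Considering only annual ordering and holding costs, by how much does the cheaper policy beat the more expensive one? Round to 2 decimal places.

$434.85

Annual cost at Q: ordering D·S/Q plus holding Q·H/2.
TC(460) = (26,000/460)×230 + (460/2)×36 = $21,280.00
TC(781) = (26,000/781)×230 + (781/2)×36 = $21,714.85
Lots of 460 are cheaper by $434.85.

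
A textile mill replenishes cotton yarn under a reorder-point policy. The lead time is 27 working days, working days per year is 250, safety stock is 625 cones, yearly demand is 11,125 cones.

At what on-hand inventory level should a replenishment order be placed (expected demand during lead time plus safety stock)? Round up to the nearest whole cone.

1,827 cones

Daily demand d = 11,125 / 250 = 44.500 cones/day
Demand during lead time = 44.500 × 27 = 1,201.50
Reorder point = 1,201.50 + 625 = 1,826.50 → round up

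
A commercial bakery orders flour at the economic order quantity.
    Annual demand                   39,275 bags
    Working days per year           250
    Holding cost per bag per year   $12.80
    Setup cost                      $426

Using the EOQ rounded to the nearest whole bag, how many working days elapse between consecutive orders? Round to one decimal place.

10.3 days

2DS/H = 2·39,275·426/12.8 = 2,614,242.19
EOQ = √2,614,242.19 ≈ 1,616.86 → Q = 1,617 bags
T = Q/D × 250 days = 1,617/39,275 × 250 = 10.293 days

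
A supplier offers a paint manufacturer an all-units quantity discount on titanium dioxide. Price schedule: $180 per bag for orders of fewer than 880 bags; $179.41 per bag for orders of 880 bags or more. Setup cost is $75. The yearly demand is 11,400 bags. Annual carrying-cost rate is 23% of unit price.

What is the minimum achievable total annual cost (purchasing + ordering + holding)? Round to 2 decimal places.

$2,060,413.92

H₁ = 23%×$180 = $41.4000;  H₂ = 23%×$179.41 = $41.2643
EOQ₁ = √(2×11,400×75/41.4000) = 203.23  (< 880, feasible at tier 1)
EOQ₂ = √(2×11,400×75/41.2643) = 203.57  (< 880 → use Q = 880 at tier-2 price)
TC(tier 1 (EOQ₁), Q≈203.2) = $2,060,413.92
TC(tier 2, Q≈880.0) = $2,064,401.88
Minimum at tier 1 (EOQ₁): $2,060,413.92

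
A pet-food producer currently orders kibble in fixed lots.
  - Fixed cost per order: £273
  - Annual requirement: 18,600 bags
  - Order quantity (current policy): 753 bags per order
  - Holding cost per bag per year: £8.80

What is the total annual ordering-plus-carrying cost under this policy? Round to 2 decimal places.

£10,056.63

Annual ordering cost = (D/Q)·S = (18,600/753) × 273 = £6,743.43
Annual holding cost  = (Q/2)·H = (753/2) × 8.8 = £3,313.20
Total = £6,743.43 + £3,313.20 = £10,056.63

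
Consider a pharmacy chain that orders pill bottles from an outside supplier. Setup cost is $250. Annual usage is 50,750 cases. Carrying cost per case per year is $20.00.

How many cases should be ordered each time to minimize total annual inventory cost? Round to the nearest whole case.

1,126 cases

EOQ = √(2DS/H) = √(2 × 50,750 × 250 / 20)
    = √(1,268,750.00) ≈ 1,126.39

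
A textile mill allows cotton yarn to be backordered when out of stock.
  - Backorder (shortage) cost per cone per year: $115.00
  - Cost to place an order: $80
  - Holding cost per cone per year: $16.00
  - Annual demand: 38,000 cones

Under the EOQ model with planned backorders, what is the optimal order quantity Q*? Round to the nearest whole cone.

Q* = √(2DS/H) · √((H + b)/b)
   = √(2 × 38,000 × 80 / 16) · √((16 + 115) / 115)
   = 616.441 × 1.0673 ≈ 657.93

658 cones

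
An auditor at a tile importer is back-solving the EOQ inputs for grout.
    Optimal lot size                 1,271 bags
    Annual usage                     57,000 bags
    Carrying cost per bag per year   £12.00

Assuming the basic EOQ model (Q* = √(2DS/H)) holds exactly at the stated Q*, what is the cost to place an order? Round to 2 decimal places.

£170.05

EOQ relation: Q² = 2DS/H, so rearrange for the unknown.
S = Q²H / (2D) = 1,271² × 12 / (2 × 57,000) = 170.0464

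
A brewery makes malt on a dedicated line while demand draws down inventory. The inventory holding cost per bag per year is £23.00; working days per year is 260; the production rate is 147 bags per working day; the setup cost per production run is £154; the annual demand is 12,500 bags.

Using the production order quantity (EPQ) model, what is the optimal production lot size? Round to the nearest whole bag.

d = 12,500/260 = 48.0769 bags/day;  effective holding cost H(1 − d/p) = 23·(1 − 48.0769/147) = 15.47776
Q* = √(2DS / H_eff) = √(2·12,500·154 / 15.47776) ≈ 498.74

499 bags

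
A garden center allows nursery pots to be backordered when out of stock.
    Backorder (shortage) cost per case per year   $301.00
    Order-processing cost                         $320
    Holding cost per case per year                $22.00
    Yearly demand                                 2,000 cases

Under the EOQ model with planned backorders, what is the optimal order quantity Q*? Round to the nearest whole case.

Q* = √(2DS/H) · √((H + b)/b)
   = √(2 × 2,000 × 320 / 22) · √((22 + 301) / 301)
   = 241.209 × 1.0359 ≈ 249.87

250 cases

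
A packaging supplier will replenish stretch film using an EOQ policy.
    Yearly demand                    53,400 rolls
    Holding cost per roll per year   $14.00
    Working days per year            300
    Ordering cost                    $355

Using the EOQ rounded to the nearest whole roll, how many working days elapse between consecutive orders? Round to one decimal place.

9.2 days

Q* = √(2·D·S / H) = √(2·53,400·355 / 14) = √2,708,142.9 ≈ 1,645.64 → Q = 1,646 rolls
Days between orders = 300 / (D/Q) = 300 / 32.442 ≈ 9.247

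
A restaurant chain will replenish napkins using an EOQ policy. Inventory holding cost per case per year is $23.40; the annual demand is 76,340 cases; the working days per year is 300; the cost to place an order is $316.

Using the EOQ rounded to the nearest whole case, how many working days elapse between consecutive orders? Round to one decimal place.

Q* = √(2·D·S / H) = √(2·76,340·316 / 23.4) = √2,061,832.5 ≈ 1,435.91 → Q = 1,436 cases
Days between orders = 300 / (D/Q) = 300 / 53.162 ≈ 5.643

5.6 days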